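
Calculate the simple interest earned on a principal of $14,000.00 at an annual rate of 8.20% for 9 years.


Simple interest formula: I = P × r × t
I = $14,000.00 × 0.082 × 9
I = $10,332.00

I = P × r × t = $10,332.00


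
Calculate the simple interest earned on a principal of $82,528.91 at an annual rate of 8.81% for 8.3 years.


Simple interest formula: I = P × r × t
I = $82,528.91 × 0.0881 × 8.3
I = $60,347.61

I = P × r × t = $60,347.61


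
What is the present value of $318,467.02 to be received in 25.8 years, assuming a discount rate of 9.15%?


Present value formula: PV = FV / (1 + r)^t
PV = $318,467.02 / (1 + 0.0915)^25.8
PV = $318,467.02 / 9.572216
PV = $33,269.94

PV = FV / (1 + r)^t = $33,269.94


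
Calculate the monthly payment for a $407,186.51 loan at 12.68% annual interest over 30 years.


Loan payment formula: PMT = PV × r / (1 − (1 + r)^(−n))
Monthly rate r = 0.1268/12 ≈ 0.01056667, n = 360 months
Denominator: 1 − (1 + 0.1268/12)^(−360) = 0.977269
PMT = $407,186.51 × (0.1268/12) / 0.977269
PMT = $4,402.68 per month

PMT = PV × r / (1-(1+r)^(-n)) = $4,402.68/month


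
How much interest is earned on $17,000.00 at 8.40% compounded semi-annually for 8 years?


Compound interest earned = final amount − principal.
A = P(1 + r/n)^(nt) = $17,000.00 × (1 + 0.084/2)^(2 × 8) = $32,834.65
Interest = A − P = $32,834.65 − $17,000.00 = $15,834.65

Interest = A - P = $15,834.65


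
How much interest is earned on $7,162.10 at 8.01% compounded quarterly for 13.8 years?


Compound interest earned = final amount − principal.
A = P(1 + r/n)^(nt) = $7,162.10 × (1 + 0.0801/4)^(4 × 13.8) = $21,397.22
Interest = A − P = $21,397.22 − $7,162.10 = $14,235.12

Interest = A - P = $14,235.12


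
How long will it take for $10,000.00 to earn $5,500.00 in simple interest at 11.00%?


Rearrange the simple interest formula for t:
I = P × r × t  ⇒  t = I / (P × r)
t = $5,500.00 / ($10,000.00 × 0.11)
t = 5

t = I/(P×r) = 5 years


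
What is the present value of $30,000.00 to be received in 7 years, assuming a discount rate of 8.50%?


Present value formula: PV = FV / (1 + r)^t
PV = $30,000.00 / (1 + 0.085)^7
PV = $30,000.00 / 1.770142
PV = $16,947.79

PV = FV / (1 + r)^t = $16,947.79


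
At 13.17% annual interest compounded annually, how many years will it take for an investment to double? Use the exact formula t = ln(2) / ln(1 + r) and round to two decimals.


Doubling condition: (1 + r)^t = 2
Take ln of both sides: t × ln(1 + r) = ln(2)
t = ln(2) / ln(1 + r)
t = 0.693147 / 0.123721
t = 5.60

t = ln(2) / ln(1 + r) = 5.60 years


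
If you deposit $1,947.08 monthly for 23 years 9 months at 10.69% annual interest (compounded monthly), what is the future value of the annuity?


Future value of an ordinary annuity: FV = PMT × ((1 + r)^n − 1) / r
Monthly rate r = 0.1069/12 ≈ 0.00890833, n = 285
FV = $1,947.08 × ((1 + 0.1069/12)^285 − 1) / (0.1069/12)
FV = $1,947.08 × 1293.601000
FV = $2,518,744.64

FV = PMT × ((1+r)^n - 1)/r = $2,518,744.64


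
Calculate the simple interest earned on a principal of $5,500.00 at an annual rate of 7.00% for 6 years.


Simple interest formula: I = P × r × t
I = $5,500.00 × 0.07 × 6
I = $2,310.00

I = P × r × t = $2,310.00


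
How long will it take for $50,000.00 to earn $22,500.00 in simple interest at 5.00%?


Rearrange the simple interest formula for t:
I = P × r × t  ⇒  t = I / (P × r)
t = $22,500.00 / ($50,000.00 × 0.05)
t = 9

t = I/(P×r) = 9 years


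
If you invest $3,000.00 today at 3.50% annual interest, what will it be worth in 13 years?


Future value formula: FV = PV × (1 + r)^t
FV = $3,000.00 × (1 + 0.035)^13
FV = $3,000.00 × 1.563956
FV = $4,691.87

FV = PV × (1 + r)^t = $4,691.87


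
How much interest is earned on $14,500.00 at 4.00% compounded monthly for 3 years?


Compound interest earned = final amount − principal.
A = P(1 + r/n)^(nt) = $14,500.00 × (1 + 0.04/12)^(12 × 3) = $16,345.44
Interest = A − P = $16,345.44 − $14,500.00 = $1,845.44

Interest = A - P = $1,845.44


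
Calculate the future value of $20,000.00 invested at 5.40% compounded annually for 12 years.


Compound interest formula: A = P(1 + r/n)^(nt)
A = $20,000.00 × (1 + 0.054/1)^(1 × 12)
Growth factor: (1 + 0.054/1)^12 = 1.879695
A = $20,000.00 × 1.879695
A = $37,593.90

A = P(1 + r/n)^(nt) = $37,593.90


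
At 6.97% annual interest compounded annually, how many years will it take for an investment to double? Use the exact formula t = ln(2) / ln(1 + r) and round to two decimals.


Doubling condition: (1 + r)^t = 2
Take ln of both sides: t × ln(1 + r) = ln(2)
t = ln(2) / ln(1 + r)
t = 0.693147 / 0.067378
t = 10.29

t = ln(2) / ln(1 + r) = 10.29 years


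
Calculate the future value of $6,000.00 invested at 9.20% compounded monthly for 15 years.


Compound interest formula: A = P(1 + r/n)^(nt)
A = $6,000.00 × (1 + 0.092/12)^(12 × 15)
Growth factor: (1 + 0.092/12)^180 = 3.954036
A = $6,000.00 × 3.954036
A = $23,724.22

A = P(1 + r/n)^(nt) = $23,724.22


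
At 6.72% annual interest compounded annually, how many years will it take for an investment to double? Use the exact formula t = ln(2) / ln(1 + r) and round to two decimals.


Doubling condition: (1 + r)^t = 2
Take ln of both sides: t × ln(1 + r) = ln(2)
t = ln(2) / ln(1 + r)
t = 0.693147 / 0.065038
t = 10.66

t = ln(2) / ln(1 + r) = 10.66 years


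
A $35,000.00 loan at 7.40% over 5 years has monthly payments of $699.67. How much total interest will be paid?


Total paid over the life of the loan = PMT × n.
Total paid = $699.67 × 60 = $41,980.20
Total interest = total paid − principal = $41,980.20 − $35,000.00 = $6,980.20

Total interest = (PMT × n) - PV = $6,980.20


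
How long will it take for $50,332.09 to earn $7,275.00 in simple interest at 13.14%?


Rearrange the simple interest formula for t:
I = P × r × t  ⇒  t = I / (P × r)
t = $7,275.00 / ($50,332.09 × 0.1314)
t = 1.1

t = I/(P×r) = 1.1 years


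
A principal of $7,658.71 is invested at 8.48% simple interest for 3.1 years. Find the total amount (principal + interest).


Total amount formula: A = P(1 + rt) = P + P·r·t
Interest: I = P × r × t = $7,658.71 × 0.0848 × 3.1 = $2,013.32
A = P + I = $7,658.71 + $2,013.32 = $9,672.03

A = P + I = P(1 + rt) = $9,672.03


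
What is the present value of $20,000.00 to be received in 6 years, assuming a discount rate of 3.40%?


Present value formula: PV = FV / (1 + r)^t
PV = $20,000.00 / (1 + 0.034)^6
PV = $20,000.00 / 1.2221464
PV = $16,364.65

PV = FV / (1 + r)^t = $16,364.65


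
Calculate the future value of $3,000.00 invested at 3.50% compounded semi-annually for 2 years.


Compound interest formula: A = P(1 + r/n)^(nt)
A = $3,000.00 × (1 + 0.035/2)^(2 × 2)
Growth factor: (1 + 0.035/2)^4 = 1.071859
A = $3,000.00 × 1.071859
A = $3,215.58

A = P(1 + r/n)^(nt) = $3,215.58


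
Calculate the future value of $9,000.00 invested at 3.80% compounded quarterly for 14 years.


Compound interest formula: A = P(1 + r/n)^(nt)
A = $9,000.00 × (1 + 0.038/4)^(4 × 14)
Growth factor: (1 + 0.038/4)^56 = 1.698064
A = $9,000.00 × 1.698064
A = $15,282.58

A = P(1 + r/n)^(nt) = $15,282.58


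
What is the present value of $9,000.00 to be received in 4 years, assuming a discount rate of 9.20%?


Present value formula: PV = FV / (1 + r)^t
PV = $9,000.00 / (1 + 0.092)^4
PV = $9,000.00 / 1.421970
PV = $6,329.25

PV = FV / (1 + r)^t = $6,329.25


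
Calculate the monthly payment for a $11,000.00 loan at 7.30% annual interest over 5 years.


Loan payment formula: PMT = PV × r / (1 − (1 + r)^(−n))
Monthly rate r = 0.073/12 ≈ 0.00608333, n = 60 months
Denominator: 1 − (1 + 0.073/12)^(−60) = 0.305035
PMT = $11,000.00 × (0.073/12) / 0.305035
PMT = $219.37 per month

PMT = PV × r / (1-(1+r)^(-n)) = $219.37/month


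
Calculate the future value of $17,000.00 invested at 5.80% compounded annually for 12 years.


Compound interest formula: A = P(1 + r/n)^(nt)
A = $17,000.00 × (1 + 0.058/1)^(1 × 12)
Growth factor: (1 + 0.058/1)^12 = 1.967107
A = $17,000.00 × 1.967107
A = $33,440.82

A = P(1 + r/n)^(nt) = $33,440.82


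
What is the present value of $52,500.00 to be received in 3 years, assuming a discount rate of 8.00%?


Present value formula: PV = FV / (1 + r)^t
PV = $52,500.00 / (1 + 0.08)^3
PV = $52,500.00 / 1.259712
PV = $41,676.19

PV = FV / (1 + r)^t = $41,676.19


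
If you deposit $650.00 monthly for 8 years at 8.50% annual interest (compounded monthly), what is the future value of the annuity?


Future value of an ordinary annuity: FV = PMT × ((1 + r)^n − 1) / r
Monthly rate r = 0.085/12 ≈ 0.00708333, n = 96
FV = $650.00 × ((1 + 0.085/12)^96 − 1) / (0.085/12)
FV = $650.00 × 136.821455
FV = $88,933.95

FV = PMT × ((1+r)^n - 1)/r = $88,933.95


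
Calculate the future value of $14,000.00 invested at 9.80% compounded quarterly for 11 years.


Compound interest formula: A = P(1 + r/n)^(nt)
A = $14,000.00 × (1 + 0.098/4)^(4 × 11)
Growth factor: (1 + 0.098/4)^44 = 2.900857
A = $14,000.00 × 2.900857
A = $40,612.00

A = P(1 + r/n)^(nt) = $40,612.00


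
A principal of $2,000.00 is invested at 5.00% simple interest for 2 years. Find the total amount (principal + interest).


Total amount formula: A = P(1 + rt) = P + P·r·t
Interest: I = P × r × t = $2,000.00 × 0.05 × 2 = $200.00
A = P + I = $2,000.00 + $200.00 = $2,200.00

A = P + I = P(1 + rt) = $2,200.00


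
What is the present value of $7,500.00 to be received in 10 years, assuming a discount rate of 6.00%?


Present value formula: PV = FV / (1 + r)^t
PV = $7,500.00 / (1 + 0.06)^10
PV = $7,500.00 / 1.790848
PV = $4,187.96

PV = FV / (1 + r)^t = $4,187.96


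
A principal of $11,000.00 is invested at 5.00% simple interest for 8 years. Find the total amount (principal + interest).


Total amount formula: A = P(1 + rt) = P + P·r·t
Interest: I = P × r × t = $11,000.00 × 0.05 × 8 = $4,400.00
A = P + I = $11,000.00 + $4,400.00 = $15,400.00

A = P + I = P(1 + rt) = $15,400.00


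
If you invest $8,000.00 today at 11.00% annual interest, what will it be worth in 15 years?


Future value formula: FV = PV × (1 + r)^t
FV = $8,000.00 × (1 + 0.11)^15
FV = $8,000.00 × 4.7845895
FV = $38,276.72

FV = PV × (1 + r)^t = $38,276.72


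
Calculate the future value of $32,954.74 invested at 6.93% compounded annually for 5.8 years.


Compound interest formula: A = P(1 + r/n)^(nt)
A = $32,954.74 × (1 + 0.0693/1)^(1 × 5.8)
Growth factor: (1 + 0.0693/1)^5.8 = 1.4749506
A = $32,954.74 × 1.4749506
A = $48,606.61

A = P(1 + r/n)^(nt) = $48,606.61


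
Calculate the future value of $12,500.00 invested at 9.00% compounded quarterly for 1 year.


Compound interest formula: A = P(1 + r/n)^(nt)
A = $12,500.00 × (1 + 0.09/4)^(4 × 1)
Growth factor: (1 + 0.09/4)^4 = 1.093083
A = $12,500.00 × 1.093083
A = $13,663.54

A = P(1 + r/n)^(nt) = $13,663.54


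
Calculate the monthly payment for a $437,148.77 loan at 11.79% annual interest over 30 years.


Loan payment formula: PMT = PV × r / (1 − (1 + r)^(−n))
Monthly rate r = 0.1179/12 = 0.009825, n = 360 months
Denominator: 1 − (1 + 0.1179/12)^(−360) = 0.970393
PMT = $437,148.77 × (0.1179/12) / 0.970393
PMT = $4,426.03 per month

PMT = PV × r / (1-(1+r)^(-n)) = $4,426.03/month


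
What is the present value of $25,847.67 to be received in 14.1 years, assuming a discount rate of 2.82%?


Present value formula: PV = FV / (1 + r)^t
PV = $25,847.67 / (1 + 0.0282)^14.1
PV = $25,847.67 / 1.4801105
PV = $17,463.34

PV = FV / (1 + r)^t = $17,463.34


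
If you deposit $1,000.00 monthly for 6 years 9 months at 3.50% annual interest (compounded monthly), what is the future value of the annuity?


Future value of an ordinary annuity: FV = PMT × ((1 + r)^n − 1) / r
Monthly rate r = 0.035/12 ≈ 0.00291667, n = 81
FV = $1,000.00 × ((1 + 0.035/12)^81 − 1) / (0.035/12)
FV = $1,000.00 × 91.219018
FV = $91,219.02

FV = PMT × ((1+r)^n - 1)/r = $91,219.02


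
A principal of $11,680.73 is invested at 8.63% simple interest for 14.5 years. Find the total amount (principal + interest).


Total amount formula: A = P(1 + rt) = P + P·r·t
Interest: I = P × r × t = $11,680.73 × 0.0863 × 14.5 = $14,616.68
A = P + I = $11,680.73 + $14,616.68 = $26,297.41

A = P + I = P(1 + rt) = $26,297.41


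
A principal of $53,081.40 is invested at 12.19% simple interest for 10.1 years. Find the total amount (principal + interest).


Total amount formula: A = P(1 + rt) = P + P·r·t
Interest: I = P × r × t = $53,081.40 × 0.1219 × 10.1 = $65,353.29
A = P + I = $53,081.40 + $65,353.29 = $118,434.69

A = P + I = P(1 + rt) = $118,434.69


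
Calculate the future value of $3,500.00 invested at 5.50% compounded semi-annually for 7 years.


Compound interest formula: A = P(1 + r/n)^(nt)
A = $3,500.00 × (1 + 0.055/2)^(2 × 7)
Growth factor: (1 + 0.055/2)^14 = 1.461994
A = $3,500.00 × 1.461994
A = $5,116.98

A = P(1 + r/n)^(nt) = $5,116.98


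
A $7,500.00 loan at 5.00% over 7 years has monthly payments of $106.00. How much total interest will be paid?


Total paid over the life of the loan = PMT × n.
Total paid = $106.00 × 84 = $8,904.00
Total interest = total paid − principal = $8,904.00 − $7,500.00 = $1,404.00

Total interest = (PMT × n) - PV = $1,404.00


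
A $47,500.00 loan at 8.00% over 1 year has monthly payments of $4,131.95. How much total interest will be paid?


Total paid over the life of the loan = PMT × n.
Total paid = $4,131.95 × 12 = $49,583.40
Total interest = total paid − principal = $49,583.40 − $47,500.00 = $2,083.40

Total interest = (PMT × n) - PV = $2,083.40


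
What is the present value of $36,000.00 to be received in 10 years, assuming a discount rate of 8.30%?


Present value formula: PV = FV / (1 + r)^t
PV = $36,000.00 / (1 + 0.083)^10
PV = $36,000.00 / 2.219650
PV = $16,218.77

PV = FV / (1 + r)^t = $16,218.77


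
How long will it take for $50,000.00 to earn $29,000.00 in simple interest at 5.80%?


Rearrange the simple interest formula for t:
I = P × r × t  ⇒  t = I / (P × r)
t = $29,000.00 / ($50,000.00 × 0.058)
t = 10

t = I/(P×r) = 10 years


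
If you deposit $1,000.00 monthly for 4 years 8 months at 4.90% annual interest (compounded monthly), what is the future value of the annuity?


Future value of an ordinary annuity: FV = PMT × ((1 + r)^n − 1) / r
Monthly rate r = 0.049/12 ≈ 0.00408333, n = 56
FV = $1,000.00 × ((1 + 0.049/12)^56 − 1) / (0.049/12)
FV = $1,000.00 × 62.776632
FV = $62,776.63

FV = PMT × ((1+r)^n - 1)/r = $62,776.63


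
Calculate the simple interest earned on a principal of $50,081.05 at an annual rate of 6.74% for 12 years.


Simple interest formula: I = P × r × t
I = $50,081.05 × 0.0674 × 12
I = $40,505.55

I = P × r × t = $40,505.55


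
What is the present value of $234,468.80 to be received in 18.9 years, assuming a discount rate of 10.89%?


Present value formula: PV = FV / (1 + r)^t
PV = $234,468.80 / (1 + 0.1089)^18.9
PV = $234,468.80 / 7.0544969
PV = $33,236.79

PV = FV / (1 + r)^t = $33,236.79


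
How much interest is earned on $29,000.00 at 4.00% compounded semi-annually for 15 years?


Compound interest earned = final amount − principal.
A = P(1 + r/n)^(nt) = $29,000.00 × (1 + 0.04/2)^(2 × 15) = $52,529.49
Interest = A − P = $52,529.49 − $29,000.00 = $23,529.49

Interest = A - P = $23,529.49


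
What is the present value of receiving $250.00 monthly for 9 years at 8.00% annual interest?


Present value of an ordinary annuity: PV = PMT × (1 − (1 + r)^(−n)) / r
Monthly rate r = 0.08/12 ≈ 0.00666667, n = 108
PV = $250.00 × (1 − (1 + 0.08/12)^(−108)) / (0.08/12)
PV = $250.00 × 76.812497
PV = $19,203.12

PV = PMT × (1-(1+r)^(-n))/r = $19,203.12


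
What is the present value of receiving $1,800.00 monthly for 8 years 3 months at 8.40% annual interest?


Present value of an ordinary annuity: PV = PMT × (1 − (1 + r)^(−n)) / r
Monthly rate r = 0.084/12 = 0.007, n = 99
PV = $1,800.00 × (1 − (1 + 0.084/12)^(−99)) / (0.084/12)
PV = $1,800.00 × 71.245378
PV = $128,241.68

PV = PMT × (1-(1+r)^(-n))/r = $128,241.68


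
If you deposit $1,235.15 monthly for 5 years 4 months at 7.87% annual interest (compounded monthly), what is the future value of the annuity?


Future value of an ordinary annuity: FV = PMT × ((1 + r)^n − 1) / r
Monthly rate r = 0.0787/12 ≈ 0.00655833, n = 64
FV = $1,235.15 × ((1 + 0.0787/12)^64 − 1) / (0.0787/12)
FV = $1,235.15 × 79.207938
FV = $97,833.68

FV = PMT × ((1+r)^n - 1)/r = $97,833.68


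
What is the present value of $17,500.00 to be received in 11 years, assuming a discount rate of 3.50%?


Present value formula: PV = FV / (1 + r)^t
PV = $17,500.00 / (1 + 0.035)^11
PV = $17,500.00 / 1.459970
PV = $11,986.55

PV = FV / (1 + r)^t = $11,986.55


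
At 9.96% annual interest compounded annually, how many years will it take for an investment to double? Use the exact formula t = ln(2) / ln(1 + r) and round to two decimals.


Doubling condition: (1 + r)^t = 2
Take ln of both sides: t × ln(1 + r) = ln(2)
t = ln(2) / ln(1 + r)
t = 0.693147 / 0.094946
t = 7.30

t = ln(2) / ln(1 + r) = 7.30 years


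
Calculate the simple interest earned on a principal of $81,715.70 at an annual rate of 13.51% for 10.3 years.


Simple interest formula: I = P × r × t
I = $81,715.70 × 0.1351 × 10.3
I = $113,709.85

I = P × r × t = $113,709.85


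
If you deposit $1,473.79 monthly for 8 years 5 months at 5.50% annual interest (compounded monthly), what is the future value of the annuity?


Future value of an ordinary annuity: FV = PMT × ((1 + r)^n − 1) / r
Monthly rate r = 0.055/12 ≈ 0.00458333, n = 101
FV = $1,473.79 × ((1 + 0.055/12)^101 − 1) / (0.055/12)
FV = $1,473.79 × 128.077438
FV = $188,759.25

FV = PMT × ((1+r)^n - 1)/r = $188,759.25


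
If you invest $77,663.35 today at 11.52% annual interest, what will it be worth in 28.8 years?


Future value formula: FV = PV × (1 + r)^t
FV = $77,663.35 × (1 + 0.1152)^28.8
FV = $77,663.35 × 23.1078484
FV = $1,794,632.92

FV = PV × (1 + r)^t = $1,794,632.92


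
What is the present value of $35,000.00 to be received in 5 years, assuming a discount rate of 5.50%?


Present value formula: PV = FV / (1 + r)^t
PV = $35,000.00 / (1 + 0.055)^5
PV = $35,000.00 / 1.306960
PV = $26,779.70

PV = FV / (1 + r)^t = $26,779.70


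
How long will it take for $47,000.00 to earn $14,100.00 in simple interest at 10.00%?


Rearrange the simple interest formula for t:
I = P × r × t  ⇒  t = I / (P × r)
t = $14,100.00 / ($47,000.00 × 0.1)
t = 3

t = I/(P×r) = 3 years


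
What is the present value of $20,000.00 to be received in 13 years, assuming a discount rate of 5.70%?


Present value formula: PV = FV / (1 + r)^t
PV = $20,000.00 / (1 + 0.057)^13
PV = $20,000.00 / 2.055771
PV = $9,728.71

PV = FV / (1 + r)^t = $9,728.71


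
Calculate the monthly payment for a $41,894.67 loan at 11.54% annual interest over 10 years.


Loan payment formula: PMT = PV × r / (1 − (1 + r)^(−n))
Monthly rate r = 0.1154/12 ≈ 0.00961667, n = 120 months
Denominator: 1 − (1 + 0.1154/12)^(−120) = 0.682884
PMT = $41,894.67 × (0.1154/12) / 0.682884
PMT = $589.98 per month

PMT = PV × r / (1-(1+r)^(-n)) = $589.98/month


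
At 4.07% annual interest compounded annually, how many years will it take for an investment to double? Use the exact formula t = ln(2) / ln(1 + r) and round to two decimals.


Doubling condition: (1 + r)^t = 2
Take ln of both sides: t × ln(1 + r) = ln(2)
t = ln(2) / ln(1 + r)
t = 0.693147 / 0.039894
t = 17.37

t = ln(2) / ln(1 + r) = 17.37 years


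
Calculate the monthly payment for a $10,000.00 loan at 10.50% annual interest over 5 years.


Loan payment formula: PMT = PV × r / (1 − (1 + r)^(−n))
Monthly rate r = 0.105/12 = 0.00875, n = 60 months
Denominator: 1 − (1 + 0.105/12)^(−60) = 0.407092
PMT = $10,000.00 × (0.105/12) / 0.407092
PMT = $214.94 per month

PMT = PV × r / (1-(1+r)^(-n)) = $214.94/month


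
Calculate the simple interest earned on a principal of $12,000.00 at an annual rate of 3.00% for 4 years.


Simple interest formula: I = P × r × t
I = $12,000.00 × 0.03 × 4
I = $1,440.00

I = P × r × t = $1,440.00


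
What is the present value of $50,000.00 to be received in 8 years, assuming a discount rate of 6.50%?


Present value formula: PV = FV / (1 + r)^t
PV = $50,000.00 / (1 + 0.065)^8
PV = $50,000.00 / 1.6549957
PV = $30,211.56

PV = FV / (1 + r)^t = $30,211.56


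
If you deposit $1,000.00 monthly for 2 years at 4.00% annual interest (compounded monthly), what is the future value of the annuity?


Future value of an ordinary annuity: FV = PMT × ((1 + r)^n − 1) / r
Monthly rate r = 0.04/12 ≈ 0.00333333, n = 24
FV = $1,000.00 × ((1 + 0.04/12)^24 − 1) / (0.04/12)
FV = $1,000.00 × 24.942888
FV = $24,942.89

FV = PMT × ((1+r)^n - 1)/r = $24,942.89


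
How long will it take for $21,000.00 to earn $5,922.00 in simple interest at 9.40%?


Rearrange the simple interest formula for t:
I = P × r × t  ⇒  t = I / (P × r)
t = $5,922.00 / ($21,000.00 × 0.094)
t = 3

t = I/(P×r) = 3 years


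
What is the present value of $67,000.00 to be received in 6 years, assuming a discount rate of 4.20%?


Present value formula: PV = FV / (1 + r)^t
PV = $67,000.00 / (1 + 0.042)^6
PV = $67,000.00 / 1.2799892
PV = $52,344.19

PV = FV / (1 + r)^t = $52,344.19


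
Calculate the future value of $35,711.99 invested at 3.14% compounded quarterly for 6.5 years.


Compound interest formula: A = P(1 + r/n)^(nt)
A = $35,711.99 × (1 + 0.0314/4)^(4 × 6.5)
Growth factor: (1 + 0.0314/4)^26 = 1.225444
A = $35,711.99 × 1.225444
A = $43,763.04

A = P(1 + r/n)^(nt) = $43,763.04


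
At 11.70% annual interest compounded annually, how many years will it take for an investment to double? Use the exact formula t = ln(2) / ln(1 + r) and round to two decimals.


Doubling condition: (1 + r)^t = 2
Take ln of both sides: t × ln(1 + r) = ln(2)
t = ln(2) / ln(1 + r)
t = 0.693147 / 0.110647
t = 6.26

t = ln(2) / ln(1 + r) = 6.26 years


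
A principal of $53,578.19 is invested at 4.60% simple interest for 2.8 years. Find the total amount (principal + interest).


Total amount formula: A = P(1 + rt) = P + P·r·t
Interest: I = P × r × t = $53,578.19 × 0.046 × 2.8 = $6,900.87
A = P + I = $53,578.19 + $6,900.87 = $60,479.06

A = P + I = P(1 + rt) = $60,479.06


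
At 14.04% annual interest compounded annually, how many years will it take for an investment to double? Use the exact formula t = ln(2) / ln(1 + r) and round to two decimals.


Doubling condition: (1 + r)^t = 2
Take ln of both sides: t × ln(1 + r) = ln(2)
t = ln(2) / ln(1 + r)
t = 0.693147 / 0.131379
t = 5.28

t = ln(2) / ln(1 + r) = 5.28 years


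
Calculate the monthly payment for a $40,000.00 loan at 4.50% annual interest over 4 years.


Loan payment formula: PMT = PV × r / (1 − (1 + r)^(−n))
Monthly rate r = 0.045/12 = 0.00375, n = 48 months
Denominator: 1 − (1 + 0.045/12)^(−48) = 0.164449
PMT = $40,000.00 × (0.045/12) / 0.164449
PMT = $912.14 per month

PMT = PV × r / (1-(1+r)^(-n)) = $912.14/month


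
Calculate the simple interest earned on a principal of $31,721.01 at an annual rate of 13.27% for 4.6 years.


Simple interest formula: I = P × r × t
I = $31,721.01 × 0.1327 × 4.6
I = $19,363.14

I = P × r × t = $19,363.14


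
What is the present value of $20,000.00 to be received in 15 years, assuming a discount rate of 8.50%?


Present value formula: PV = FV / (1 + r)^t
PV = $20,000.00 / (1 + 0.085)^15
PV = $20,000.00 / 3.399743
PV = $5,882.80

PV = FV / (1 + r)^t = $5,882.80


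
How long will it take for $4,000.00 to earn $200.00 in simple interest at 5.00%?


Rearrange the simple interest formula for t:
I = P × r × t  ⇒  t = I / (P × r)
t = $200.00 / ($4,000.00 × 0.05)
t = 1

t = I/(P×r) = 1 year


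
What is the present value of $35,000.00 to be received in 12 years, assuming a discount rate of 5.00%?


Present value formula: PV = FV / (1 + r)^t
PV = $35,000.00 / (1 + 0.05)^12
PV = $35,000.00 / 1.795856
PV = $19,489.31

PV = FV / (1 + r)^t = $19,489.31


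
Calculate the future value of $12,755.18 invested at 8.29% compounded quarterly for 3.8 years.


Compound interest formula: A = P(1 + r/n)^(nt)
A = $12,755.18 × (1 + 0.0829/4)^(4 × 3.8)
Growth factor: (1 + 0.0829/4)^15.2 = 1.3658815
A = $12,755.18 × 1.3658815
A = $17,422.06

A = P(1 + r/n)^(nt) = $17,422.06


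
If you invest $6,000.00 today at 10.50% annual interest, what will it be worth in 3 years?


Future value formula: FV = PV × (1 + r)^t
FV = $6,000.00 × (1 + 0.105)^3
FV = $6,000.00 × 1.349233
FV = $8,095.40

FV = PV × (1 + r)^t = $8,095.40


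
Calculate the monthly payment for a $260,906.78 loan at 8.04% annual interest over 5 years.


Loan payment formula: PMT = PV × r / (1 − (1 + r)^(−n))
Monthly rate r = 0.0804/12 = 0.0067, n = 60 months
Denominator: 1 − (1 + 0.0804/12)^(−60) = 0.330122
PMT = $260,906.78 × (0.0804/12) / 0.330122
PMT = $5,295.24 per month

PMT = PV × r / (1-(1+r)^(-n)) = $5,295.24/month


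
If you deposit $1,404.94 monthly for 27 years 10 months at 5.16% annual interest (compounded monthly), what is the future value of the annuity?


Future value of an ordinary annuity: FV = PMT × ((1 + r)^n − 1) / r
Monthly rate r = 0.0516/12 = 0.0043, n = 334
FV = $1,404.94 × ((1 + 0.0516/12)^334 − 1) / (0.0516/12)
FV = $1,404.94 × 742.270060
FV = $1,042,844.90

FV = PMT × ((1+r)^n - 1)/r = $1,042,844.90


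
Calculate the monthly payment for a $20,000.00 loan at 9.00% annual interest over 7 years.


Loan payment formula: PMT = PV × r / (1 − (1 + r)^(−n))
Monthly rate r = 0.09/12 = 0.0075, n = 84 months
Denominator: 1 − (1 + 0.09/12)^(−84) = 0.466155
PMT = $20,000.00 × (0.09/12) / 0.466155
PMT = $321.78 per month

PMT = PV × r / (1-(1+r)^(-n)) = $321.78/month


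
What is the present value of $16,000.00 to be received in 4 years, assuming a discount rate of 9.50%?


Present value formula: PV = FV / (1 + r)^t
PV = $16,000.00 / (1 + 0.095)^4
PV = $16,000.00 / 1.437661
PV = $11,129.19

PV = FV / (1 + r)^t = $11,129.19


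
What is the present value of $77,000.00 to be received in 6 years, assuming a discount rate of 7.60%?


Present value formula: PV = FV / (1 + r)^t
PV = $77,000.00 / (1 + 0.076)^6
PV = $77,000.00 / 1.5519354
PV = $49,615.47

PV = FV / (1 + r)^t = $49,615.47


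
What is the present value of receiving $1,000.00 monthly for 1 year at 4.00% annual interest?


Present value of an ordinary annuity: PV = PMT × (1 − (1 + r)^(−n)) / r
Monthly rate r = 0.04/12 ≈ 0.00333333, n = 12
PV = $1,000.00 × (1 − (1 + 0.04/12)^(−12)) / (0.04/12)
PV = $1,000.00 × 11.743994
PV = $11,743.99

PV = PMT × (1-(1+r)^(-n))/r = $11,743.99


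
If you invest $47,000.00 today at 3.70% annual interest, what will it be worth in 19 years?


Future value formula: FV = PV × (1 + r)^t
FV = $47,000.00 × (1 + 0.037)^19
FV = $47,000.00 × 1.994327
FV = $93,733.37

FV = PV × (1 + r)^t = $93,733.37


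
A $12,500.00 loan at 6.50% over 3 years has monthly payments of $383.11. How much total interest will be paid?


Total paid over the life of the loan = PMT × n.
Total paid = $383.11 × 36 = $13,791.96
Total interest = total paid − principal = $13,791.96 − $12,500.00 = $1,291.96

Total interest = (PMT × n) - PV = $1,291.96


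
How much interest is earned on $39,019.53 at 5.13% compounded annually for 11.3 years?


Compound interest earned = final amount − principal.
A = P(1 + r/n)^(nt) = $39,019.53 × (1 + 0.0513/1)^(1 × 11.3) = $68,674.16
Interest = A − P = $68,674.16 − $39,019.53 = $29,654.63

Interest = A - P = $29,654.63


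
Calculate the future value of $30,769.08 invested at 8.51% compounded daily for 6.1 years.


Compound interest formula: A = P(1 + r/n)^(nt)
A = $30,769.08 × (1 + 0.0851/365)^(365 × 6.1)
Growth factor: (1 + 0.0851/365)^2226.5 = 1.6804296
A = $30,769.08 × 1.6804296
A = $51,705.27

A = P(1 + r/n)^(nt) = $51,705.27


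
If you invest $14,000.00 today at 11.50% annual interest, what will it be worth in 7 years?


Future value formula: FV = PV × (1 + r)^t
FV = $14,000.00 × (1 + 0.115)^7
FV = $14,000.00 × 2.142516
FV = $29,995.22

FV = PV × (1 + r)^t = $29,995.22


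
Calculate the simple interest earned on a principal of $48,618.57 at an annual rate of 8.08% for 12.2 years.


Simple interest formula: I = P × r × t
I = $48,618.57 × 0.0808 × 12.2
I = $47,926.24

I = P × r × t = $47,926.24


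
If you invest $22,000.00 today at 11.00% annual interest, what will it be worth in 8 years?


Future value formula: FV = PV × (1 + r)^t
FV = $22,000.00 × (1 + 0.11)^8
FV = $22,000.00 × 2.3045378
FV = $50,699.83

FV = PV × (1 + r)^t = $50,699.83


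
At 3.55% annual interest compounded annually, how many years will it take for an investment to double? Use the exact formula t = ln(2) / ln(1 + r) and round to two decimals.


Doubling condition: (1 + r)^t = 2
Take ln of both sides: t × ln(1 + r) = ln(2)
t = ln(2) / ln(1 + r)
t = 0.693147 / 0.034884
t = 19.87

t = ln(2) / ln(1 + r) = 19.87 years


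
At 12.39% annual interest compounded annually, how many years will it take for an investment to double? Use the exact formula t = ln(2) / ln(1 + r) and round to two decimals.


Doubling condition: (1 + r)^t = 2
Take ln of both sides: t × ln(1 + r) = ln(2)
t = ln(2) / ln(1 + r)
t = 0.693147 / 0.116805
t = 5.93

t = ln(2) / ln(1 + r) = 5.93 years


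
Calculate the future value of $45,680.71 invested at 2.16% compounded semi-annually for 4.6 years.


Compound interest formula: A = P(1 + r/n)^(nt)
A = $45,680.71 × (1 + 0.0216/2)^(2 × 4.6)
Growth factor: (1 + 0.0216/2)^9.2 = 1.1038756
A = $45,680.71 × 1.1038756
A = $50,425.82

A = P(1 + r/n)^(nt) = $50,425.82


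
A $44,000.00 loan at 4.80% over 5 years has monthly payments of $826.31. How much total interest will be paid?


Total paid over the life of the loan = PMT × n.
Total paid = $826.31 × 60 = $49,578.60
Total interest = total paid − principal = $49,578.60 − $44,000.00 = $5,578.60

Total interest = (PMT × n) - PV = $5,578.60


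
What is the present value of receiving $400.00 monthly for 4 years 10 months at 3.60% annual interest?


Present value of an ordinary annuity: PV = PMT × (1 − (1 + r)^(−n)) / r
Monthly rate r = 0.036/12 = 0.003, n = 58
PV = $400.00 × (1 − (1 + 0.036/12)^(−58)) / (0.036/12)
PV = $400.00 × 53.161398
PV = $21,264.56

PV = PMT × (1-(1+r)^(-n))/r = $21,264.56


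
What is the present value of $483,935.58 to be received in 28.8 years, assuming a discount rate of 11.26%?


Present value formula: PV = FV / (1 + r)^t
PV = $483,935.58 / (1 + 0.1126)^28.8
PV = $483,935.58 / 21.605524
PV = $22,398.70

PV = FV / (1 + r)^t = $22,398.70


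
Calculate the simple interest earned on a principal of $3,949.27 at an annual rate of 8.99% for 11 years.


Simple interest formula: I = P × r × t
I = $3,949.27 × 0.0899 × 11
I = $3,905.43

I = P × r × t = $3,905.43


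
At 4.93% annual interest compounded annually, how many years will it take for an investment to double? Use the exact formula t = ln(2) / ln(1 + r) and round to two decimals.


Doubling condition: (1 + r)^t = 2
Take ln of both sides: t × ln(1 + r) = ln(2)
t = ln(2) / ln(1 + r)
t = 0.693147 / 0.048123
t = 14.40

t = ln(2) / ln(1 + r) = 14.40 years


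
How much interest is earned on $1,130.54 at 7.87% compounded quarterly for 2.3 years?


Compound interest earned = final amount − principal.
A = P(1 + r/n)^(nt) = $1,130.54 × (1 + 0.0787/4)^(4 × 2.3) = $1,352.49
Interest = A − P = $1,352.49 − $1,130.54 = $221.95

Interest = A - P = $221.95


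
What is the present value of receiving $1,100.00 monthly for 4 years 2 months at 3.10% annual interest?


Present value of an ordinary annuity: PV = PMT × (1 − (1 + r)^(−n)) / r
Monthly rate r = 0.031/12 ≈ 0.00258333, n = 50
PV = $1,100.00 × (1 − (1 + 0.031/12)^(−50)) / (0.031/12)
PV = $1,100.00 × 46.848826
PV = $51,533.71

PV = PMT × (1-(1+r)^(-n))/r = $51,533.71


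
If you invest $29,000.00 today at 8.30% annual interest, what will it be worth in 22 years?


Future value formula: FV = PV × (1 + r)^t
FV = $29,000.00 × (1 + 0.083)^22
FV = $29,000.00 × 5.7786454
FV = $167,580.72

FV = PV × (1 + r)^t = $167,580.72


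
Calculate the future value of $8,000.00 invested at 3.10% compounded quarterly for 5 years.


Compound interest formula: A = P(1 + r/n)^(nt)
A = $8,000.00 × (1 + 0.031/4)^(4 × 5)
Growth factor: (1 + 0.031/4)^20 = 1.166960
A = $8,000.00 × 1.166960
A = $9,335.68

A = P(1 + r/n)^(nt) = $9,335.68


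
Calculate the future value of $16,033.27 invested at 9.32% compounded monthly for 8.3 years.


Compound interest formula: A = P(1 + r/n)^(nt)
A = $16,033.27 × (1 + 0.0932/12)^(12 × 8.3)
Growth factor: (1 + 0.0932/12)^99.6 = 2.161001
A = $16,033.27 × 2.161001
A = $34,647.91

A = P(1 + r/n)^(nt) = $34,647.91


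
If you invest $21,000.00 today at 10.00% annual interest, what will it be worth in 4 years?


Future value formula: FV = PV × (1 + r)^t
FV = $21,000.00 × (1 + 0.1)^4
FV = $21,000.00 × 1.464100
FV = $30,746.10

FV = PV × (1 + r)^t = $30,746.10


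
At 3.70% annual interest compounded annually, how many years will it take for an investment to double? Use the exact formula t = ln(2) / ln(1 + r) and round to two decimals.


Doubling condition: (1 + r)^t = 2
Take ln of both sides: t × ln(1 + r) = ln(2)
t = ln(2) / ln(1 + r)
t = 0.693147 / 0.036332
t = 19.08

t = ln(2) / ln(1 + r) = 19.08 years


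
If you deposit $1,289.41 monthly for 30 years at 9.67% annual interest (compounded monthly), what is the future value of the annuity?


Future value of an ordinary annuity: FV = PMT × ((1 + r)^n − 1) / r
Monthly rate r = 0.0967/12 ≈ 0.00805833, n = 360
FV = $1,289.41 × ((1 + 0.0967/12)^360 − 1) / (0.0967/12)
FV = $1,289.41 × 2107.389344
FV = $2,717,288.89

FV = PMT × ((1+r)^n - 1)/r = $2,717,288.89


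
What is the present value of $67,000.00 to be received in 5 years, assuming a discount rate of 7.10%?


Present value formula: PV = FV / (1 + r)^t
PV = $67,000.00 / (1 + 0.071)^5
PV = $67,000.00 / 1.409118
PV = $47,547.47

PV = FV / (1 + r)^t = $47,547.47


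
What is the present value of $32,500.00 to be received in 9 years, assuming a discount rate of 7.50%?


Present value formula: PV = FV / (1 + r)^t
PV = $32,500.00 / (1 + 0.075)^9
PV = $32,500.00 / 1.917239
PV = $16,951.46

PV = FV / (1 + r)^t = $16,951.46


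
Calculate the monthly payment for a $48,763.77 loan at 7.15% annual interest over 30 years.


Loan payment formula: PMT = PV × r / (1 − (1 + r)^(−n))
Monthly rate r = 0.0715/12 ≈ 0.00595833, n = 360 months
Denominator: 1 − (1 + 0.0715/12)^(−360) = 0.882184
PMT = $48,763.77 × (0.0715/12) / 0.882184
PMT = $329.35 per month

PMT = PV × r / (1-(1+r)^(-n)) = $329.35/month


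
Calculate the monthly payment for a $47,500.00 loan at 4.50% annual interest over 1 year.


Loan payment formula: PMT = PV × r / (1 − (1 + r)^(−n))
Monthly rate r = 0.045/12 = 0.00375, n = 12 months
Denominator: 1 − (1 + 0.045/12)^(−12) = 0.043922
PMT = $47,500.00 × (0.045/12) / 0.043922
PMT = $4,055.48 per month

PMT = PV × r / (1-(1+r)^(-n)) = $4,055.48/month


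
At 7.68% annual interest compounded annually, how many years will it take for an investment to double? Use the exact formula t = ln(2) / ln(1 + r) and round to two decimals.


Doubling condition: (1 + r)^t = 2
Take ln of both sides: t × ln(1 + r) = ln(2)
t = ln(2) / ln(1 + r)
t = 0.693147 / 0.073994
t = 9.37

t = ln(2) / ln(1 + r) = 9.37 years


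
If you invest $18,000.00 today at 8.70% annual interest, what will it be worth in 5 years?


Future value formula: FV = PV × (1 + r)^t
FV = $18,000.00 × (1 + 0.087)^5
FV = $18,000.00 × 1.5175665
FV = $27,316.20

FV = PV × (1 + r)^t = $27,316.20


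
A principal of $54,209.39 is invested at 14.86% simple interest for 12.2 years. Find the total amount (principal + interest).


Total amount formula: A = P(1 + rt) = P + P·r·t
Interest: I = P × r × t = $54,209.39 × 0.1486 × 12.2 = $98,277.29
A = P + I = $54,209.39 + $98,277.29 = $152,486.68

A = P + I = P(1 + rt) = $152,486.68


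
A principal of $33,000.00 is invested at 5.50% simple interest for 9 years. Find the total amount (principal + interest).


Total amount formula: A = P(1 + rt) = P + P·r·t
Interest: I = P × r × t = $33,000.00 × 0.055 × 9 = $16,335.00
A = P + I = $33,000.00 + $16,335.00 = $49,335.00

A = P + I = P(1 + rt) = $49,335.00


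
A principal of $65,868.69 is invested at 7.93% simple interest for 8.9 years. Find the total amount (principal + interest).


Total amount formula: A = P(1 + rt) = P + P·r·t
Interest: I = P × r × t = $65,868.69 × 0.0793 × 8.9 = $46,488.15
A = P + I = $65,868.69 + $46,488.15 = $112,356.84

A = P + I = P(1 + rt) = $112,356.84


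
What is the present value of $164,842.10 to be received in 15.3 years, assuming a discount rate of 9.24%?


Present value formula: PV = FV / (1 + r)^t
PV = $164,842.10 / (1 + 0.0924)^15.3
PV = $164,842.10 / 3.865804
PV = $42,641.09

PV = FV / (1 + r)^t = $42,641.09


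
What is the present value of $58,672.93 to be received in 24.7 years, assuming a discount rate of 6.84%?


Present value formula: PV = FV / (1 + r)^t
PV = $58,672.93 / (1 + 0.0684)^24.7
PV = $58,672.93 / 5.125389
PV = $11,447.51

PV = FV / (1 + r)^t = $11,447.51


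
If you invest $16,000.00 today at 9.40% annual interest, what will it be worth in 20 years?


Future value formula: FV = PV × (1 + r)^t
FV = $16,000.00 × (1 + 0.094)^20
FV = $16,000.00 × 6.0304044
FV = $96,486.47

FV = PV × (1 + r)^t = $96,486.47


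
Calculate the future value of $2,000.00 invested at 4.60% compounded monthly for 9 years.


Compound interest formula: A = P(1 + r/n)^(nt)
A = $2,000.00 × (1 + 0.046/12)^(12 × 9)
Growth factor: (1 + 0.046/12)^108 = 1.511660
A = $2,000.00 × 1.511660
A = $3,023.32

A = P(1 + r/n)^(nt) = $3,023.32


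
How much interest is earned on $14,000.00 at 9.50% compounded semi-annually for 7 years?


Compound interest earned = final amount − principal.
A = P(1 + r/n)^(nt) = $14,000.00 × (1 + 0.095/2)^(2 × 7) = $26,809.24
Interest = A − P = $26,809.24 − $14,000.00 = $12,809.24

Interest = A - P = $12,809.24


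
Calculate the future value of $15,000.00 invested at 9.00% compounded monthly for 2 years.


Compound interest formula: A = P(1 + r/n)^(nt)
A = $15,000.00 × (1 + 0.09/12)^(12 × 2)
Growth factor: (1 + 0.09/12)^24 = 1.1964135
A = $15,000.00 × 1.1964135
A = $17,946.20

A = P(1 + r/n)^(nt) = $17,946.20


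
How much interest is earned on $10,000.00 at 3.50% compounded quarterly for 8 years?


Compound interest earned = final amount − principal.
A = P(1 + r/n)^(nt) = $10,000.00 × (1 + 0.035/4)^(4 × 8) = $13,215.19
Interest = A − P = $13,215.19 − $10,000.00 = $3,215.19

Interest = A - P = $3,215.19


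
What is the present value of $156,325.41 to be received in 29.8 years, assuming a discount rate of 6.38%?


Present value formula: PV = FV / (1 + r)^t
PV = $156,325.41 / (1 + 0.0638)^29.8
PV = $156,325.41 / 6.315789
PV = $24,751.53

PV = FV / (1 + r)^t = $24,751.53


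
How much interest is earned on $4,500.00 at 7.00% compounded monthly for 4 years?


Compound interest earned = final amount − principal.
A = P(1 + r/n)^(nt) = $4,500.00 × (1 + 0.07/12)^(12 × 4) = $5,949.24
Interest = A − P = $5,949.24 − $4,500.00 = $1,449.24

Interest = A - P = $1,449.24
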